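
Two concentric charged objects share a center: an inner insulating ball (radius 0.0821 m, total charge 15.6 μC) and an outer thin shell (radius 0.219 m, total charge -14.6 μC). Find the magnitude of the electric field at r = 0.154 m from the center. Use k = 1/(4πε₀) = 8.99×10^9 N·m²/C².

E = 5.91×10^6 V/m

Symmetry ⇒ E = E(r) r̂. Gaussian sphere of radius r = 0.154 m (between the bodies, 0.0821 m < r < 0.219 m).
Only the inner charge is enclosed; the outer shell contributes nothing inside itself. Q_enc = 15.6 μC = 1.56×10^-5 C.
Gauss's law: E·4πr² = Q_enc/ε₀.
E = k|Q_enc|/r² = (8.99×10^9)(1.56×10^-5)/(0.154)² = 5.91×10^6 N/C.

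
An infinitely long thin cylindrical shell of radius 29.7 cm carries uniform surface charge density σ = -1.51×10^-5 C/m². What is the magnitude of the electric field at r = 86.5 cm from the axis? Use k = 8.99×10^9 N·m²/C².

By cylindrical symmetry E is radial; use a coaxial Gaussian cylinder of radius 86.5 cm and length L (r > 29.7 cm).
The whole shell is enclosed: λ_enc = σ·2πR = (-1.51×10^-5)·2π·(0.297) = -2.818e-5 C/m.
Gauss's law: E·2πrL = λ_enc L/ε₀.
E = 2k|λ_enc|/r = 2(8.99×10^9)(2.818×10^-5)/(0.865) = 5.86×10^5 N/C.

5.86e5 V/m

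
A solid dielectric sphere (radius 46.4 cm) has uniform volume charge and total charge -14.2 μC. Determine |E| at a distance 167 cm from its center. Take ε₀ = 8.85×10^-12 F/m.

|E| ≈ 4.58×10^4 N/C

Use a concentric Gaussian sphere at r = 167 cm (r > R, so the entire charge is enclosed).
Q_enc = -14.2 μC = -1.42×10^-5 C.
Applying ∮E·dA = Q_enc/ε₀ with Φ = E(4πr²):
E = |Q_enc|/(4πε₀r²) = (1.42×10^-5)/(4π·8.85×10^-12·(1.67)²) = 4.58e4 N/C.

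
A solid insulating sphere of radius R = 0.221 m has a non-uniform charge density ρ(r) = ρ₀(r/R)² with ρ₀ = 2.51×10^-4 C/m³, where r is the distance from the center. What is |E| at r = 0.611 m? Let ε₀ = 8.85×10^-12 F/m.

Take a concentric spherical Gaussian surface of radius r = 0.611 m (r > R, all charge enclosed).
Q_enc = 4π ∫₀^R ρ₀(r'/R)^2 r'² dr' = 4πρ₀R³/5 = 6.809×10^-6 C.
Applying ∮E·dA = Q_enc/ε₀ with Φ = E(4πr²):
E = |Q_enc|/(4πε₀r²) = (6.809e-6)/(4π·8.85×10^-12·(0.611)²) = 1.64×10^5 N/C.

E = 1.64×10^5 V/m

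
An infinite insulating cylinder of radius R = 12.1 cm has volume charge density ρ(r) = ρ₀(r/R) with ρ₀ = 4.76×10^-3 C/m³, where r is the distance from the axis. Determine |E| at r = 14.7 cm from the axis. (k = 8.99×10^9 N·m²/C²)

1.79×10^7 N/C

By cylindrical symmetry E is radial; use a coaxial Gaussian cylinder of radius 14.7 cm and length L (r > R, full charge per length enclosed).
λ_enc = 2π ∫₀^R ρ₀(r'/R)^1 r' dr' = 2πρ₀R²/3 = 1.46×10^-4 C/m.
Applying ∮E·dA = Q_enc/ε₀ with the end caps contributing no flux:
E = 2k|λ_enc|/r = 2(8.99×10^9)(1.46e-4)/(0.147) = 1.79×10^7 N/C.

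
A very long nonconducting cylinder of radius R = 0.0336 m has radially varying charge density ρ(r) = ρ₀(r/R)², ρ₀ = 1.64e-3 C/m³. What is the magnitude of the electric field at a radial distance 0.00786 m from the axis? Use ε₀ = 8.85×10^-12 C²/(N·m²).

1.99×10^4 V/m

Choose a coaxial cylinder of radius r = 0.00786 m (arbitrary length L) as the Gaussian surface (r < R).
Integrating ρ over the cross-section to radius r: λ_enc = (2πρ₀/R²) ∫₀^r r'^3 dr' = 2πρ₀ r^4/(4·R²) = 8.709×10^-9 C/m.
Gauss's law: E·2πrL = λ_enc L/ε₀.
E = |λ_enc|/(2πε₀r) = (8.709e-9)/(2π·8.85×10^-12·0.00786) = 1.99×10^4 N/C.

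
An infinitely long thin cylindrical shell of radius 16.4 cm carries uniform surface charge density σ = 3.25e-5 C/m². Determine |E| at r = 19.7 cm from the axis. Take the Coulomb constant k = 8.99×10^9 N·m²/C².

|E| ≈ 3.06×10^6 N/C

By cylindrical symmetry E is radial; use a coaxial Gaussian cylinder of radius 19.7 cm and length L (r > 16.4 cm).
The whole shell is enclosed: λ_enc = σ·2πR = (3.25e-5)·2π·(0.164) = 3.349e-5 C/m.
Gauss's law: E·2πrL = λ_enc L/ε₀.
E = 2k|λ_enc|/r = 2(8.99×10^9)(3.349×10^-5)/(0.197) = 3.06e6 N/C.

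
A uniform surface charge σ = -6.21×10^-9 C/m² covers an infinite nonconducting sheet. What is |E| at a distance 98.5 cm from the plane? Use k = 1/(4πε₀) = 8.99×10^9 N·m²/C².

Choose a cylindrical pillbox piercing the sheet, end faces (area A) parallel to it.
Only the two end caps contribute flux: Φ = 2EA. With Q_enc = σA, Gauss's law gives E = |σ|/(2ε₀).
E = 2πk|σ| = 2π(8.99×10^9)(6.21e-9) = 351 N/C.

351 N/C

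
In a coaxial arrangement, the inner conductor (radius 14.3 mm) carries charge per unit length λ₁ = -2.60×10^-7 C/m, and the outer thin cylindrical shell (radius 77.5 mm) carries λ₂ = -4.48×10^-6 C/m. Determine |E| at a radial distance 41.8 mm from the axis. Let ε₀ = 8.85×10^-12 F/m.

Coaxial Gaussian cylinder, radius r = 41.8 mm, length L (between the conductors, 14.3 mm < r < 77.5 mm).
Only the inner wire is enclosed; the outer shell contributes nothing inside itself. λ_enc = λ₁ = -2.60e-7 C/m.
By Gauss's law (flux through the curved wall only), E·2πrL = λ_enc L/ε₀.
E = |λ_enc|/(2πε₀r) = (2.60×10^-7)/(2π·8.85×10^-12·0.0418) = 1.12e5 N/C.

|E| = 1.12×10^5 V/m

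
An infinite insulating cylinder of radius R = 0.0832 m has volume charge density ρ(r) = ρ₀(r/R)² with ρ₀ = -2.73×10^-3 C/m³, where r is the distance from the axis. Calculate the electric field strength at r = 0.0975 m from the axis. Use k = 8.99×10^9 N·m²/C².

By cylindrical symmetry E is radial; use a coaxial Gaussian cylinder of radius 0.0975 m and length L (r > R, full charge per length enclosed).
λ_enc = 2π ∫₀^R ρ₀(r'/R)^2 r' dr' = 2πρ₀R²/4 = -2.968×10^-5 C/m.
Applying ∮E·dA = Q_enc/ε₀ with the end caps contributing no flux:
E = 2k|λ_enc|/r = 2(8.99×10^9)(2.968×10^-5)/(0.0975) = 5.47×10^6 N/C.

E ≈ 5.47e6 N/C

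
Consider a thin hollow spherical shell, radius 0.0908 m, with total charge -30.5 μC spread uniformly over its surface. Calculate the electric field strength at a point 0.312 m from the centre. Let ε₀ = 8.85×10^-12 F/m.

2.82e6 V/m

By spherical symmetry E is radial; choose a Gaussian sphere of radius r = 0.312 m (r > 0.0908 m).
The entire shell is enclosed: Q_enc = -3.05×10^-5 C.
Since E is radial and uniform over the Gaussian sphere, Φ = E·4πr² = Q_enc/ε₀.
E = |Q_enc|/(4πε₀r²) = (3.05×10^-5)/(4π·8.85×10^-12·(0.312)²) = 2.82×10^6 N/C.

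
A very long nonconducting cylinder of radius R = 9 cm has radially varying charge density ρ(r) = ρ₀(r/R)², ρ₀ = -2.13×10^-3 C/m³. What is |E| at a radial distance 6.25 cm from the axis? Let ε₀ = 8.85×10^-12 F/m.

By cylindrical symmetry E is radial; use a coaxial Gaussian cylinder of radius 6.25 cm and length L (r < R).
λ_enc = ∫₀^r ρ(r')·2πr' dr' = (2πρ₀/R²)·r^4/4 = -6.303e-6 C/m.
Applying ∮E·dA = Q_enc/ε₀ with the end caps contributing no flux:
E = |λ_enc|/(2πε₀r) = (6.303e-6)/(2π·8.85×10^-12·0.0625) = 1.81×10^6 N/C.

E ≈ 1.81×10^6 V/m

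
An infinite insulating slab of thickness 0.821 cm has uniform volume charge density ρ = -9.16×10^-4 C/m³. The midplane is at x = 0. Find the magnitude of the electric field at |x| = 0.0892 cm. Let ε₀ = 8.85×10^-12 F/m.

E = 9.23×10^4 V/m

By symmetry E is perpendicular to the slab. A Gaussian pillbox from −0.0892 cm to +0.0892 cm (face area A) lies entirely within the slab.
Q_enc = ρ·(2x)·A and flux = 2EA, so 2EA = 2ρxA/ε₀ ⇒ E = |ρ|x/ε₀.
E = (9.16e-4)(0.000892)/(8.85×10^-12) = 9.23×10^4 N/C.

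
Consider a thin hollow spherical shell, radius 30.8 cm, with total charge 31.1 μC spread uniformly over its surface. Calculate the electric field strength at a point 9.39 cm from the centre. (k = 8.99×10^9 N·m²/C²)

E = 0 (no enclosed charge)

Symmetry ⇒ E = E(r) r̂. Gaussian sphere of radius r = 9.39 cm (inside the shell, r < 30.8 cm).
No charge lies within this surface, so Q_enc = 0 and Gauss's law gives E·4πr² = 0 ⇒ E = 0.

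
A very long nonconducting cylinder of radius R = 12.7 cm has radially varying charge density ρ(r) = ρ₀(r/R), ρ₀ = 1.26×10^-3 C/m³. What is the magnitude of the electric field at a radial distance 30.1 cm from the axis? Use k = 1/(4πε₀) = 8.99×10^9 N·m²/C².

By cylindrical symmetry E is radial; use a coaxial Gaussian cylinder of radius 30.1 cm and length L (r > R, full charge per length enclosed).
λ_enc = 2π ∫₀^R ρ₀(r'/R)^1 r' dr' = 2πρ₀R²/3 = 4.256e-5 C/m.
Gauss's law: E·2πrL = λ_enc L/ε₀.
E = 2k|λ_enc|/r = 2(8.99×10^9)(4.256e-5)/(0.301) = 2.54e6 N/C.

2.54×10^6 V/m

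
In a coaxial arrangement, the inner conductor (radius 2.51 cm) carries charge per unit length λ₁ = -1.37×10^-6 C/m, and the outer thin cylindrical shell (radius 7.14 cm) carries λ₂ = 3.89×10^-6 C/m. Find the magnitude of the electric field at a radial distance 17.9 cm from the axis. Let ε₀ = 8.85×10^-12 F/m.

2.53e5 N/C

By cylindrical symmetry E is radial; use a coaxial Gaussian cylinder of radius 17.9 cm and length L (r > 7.14 cm, enclosing both).
λ_enc = λ₁ + λ₂ = (-1.37×10^-6) + (3.89e-6) = 2.52×10^-6 C/m.
Gauss's law: E·2πrL = λ_enc L/ε₀.
E = |λ_enc|/(2πε₀r) = (2.52×10^-6)/(2π·8.85×10^-12·0.179) = 2.53×10^5 N/C.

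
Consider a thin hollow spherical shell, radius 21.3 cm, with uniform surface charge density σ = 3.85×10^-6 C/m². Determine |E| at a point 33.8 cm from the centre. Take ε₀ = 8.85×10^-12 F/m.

Use a concentric Gaussian sphere at r = 33.8 cm (r > 21.3 cm).
The entire shell is enclosed: Q_enc = σ·4πR² = (3.85×10^-6)·4π·(0.213)² = 2.195×10^-6 C.
Since E is radial and uniform over the Gaussian sphere, Φ = E·4πr² = Q_enc/ε₀.
E = |Q_enc|/(4πε₀r²) = (2.195×10^-6)/(4π·8.85×10^-12·(0.338)²) = 1.73×10^5 N/C.

|E| = 1.73×10^5 N/C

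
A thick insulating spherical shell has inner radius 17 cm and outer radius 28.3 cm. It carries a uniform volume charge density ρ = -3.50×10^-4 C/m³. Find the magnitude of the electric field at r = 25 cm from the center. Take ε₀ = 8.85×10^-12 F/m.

Take a concentric spherical Gaussian surface of radius r = 25 cm (within the shell material, 17 cm < r < 28.3 cm).
Only the shell between 17 cm and r is enclosed: Q_enc = ρ·(4π/3)(r³ − a³) = (-3.50e-4)·(4π/3)·((0.25)³ − (0.17)³) = -1.57×10^-5 C.
By Gauss's law, ∮E·dA = E·4πr² = Q_enc/ε₀.
E = |Q_enc|/(4πε₀r²) = (1.57×10^-5)/(4π·8.85×10^-12·(0.25)²) = 2.26×10^6 N/C.

E ≈ 2.26e6 V/m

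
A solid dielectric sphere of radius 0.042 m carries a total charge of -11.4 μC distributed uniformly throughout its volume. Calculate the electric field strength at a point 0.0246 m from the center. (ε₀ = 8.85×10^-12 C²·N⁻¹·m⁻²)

|E| = 3.40×10^7 N/C

Take a concentric spherical Gaussian surface of radius r = 0.0246 m (r < R).
Only the charge within r is enclosed: Q_enc = Q·(r/R)³ = (-11.4 μC)·(0.0246 m/0.042 m)³ = -2.291×10^-6 C.
Gauss's law: E·4πr² = Q_enc/ε₀.
E = |Q_enc|/(4πε₀r²) = (2.291e-6)/(4π·8.85×10^-12·(0.0246)²) = 3.40×10^7 N/C.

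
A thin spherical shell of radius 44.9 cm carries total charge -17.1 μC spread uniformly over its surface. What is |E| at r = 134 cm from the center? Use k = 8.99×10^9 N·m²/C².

E ≈ 8.56×10^4 V/m

Symmetry ⇒ E = E(r) r̂. Gaussian sphere of radius r = 134 cm (r > 44.9 cm).
The entire shell is enclosed: Q_enc = -1.71e-5 C.
By Gauss's law, ∮E·dA = E·4πr² = Q_enc/ε₀.
E = k|Q_enc|/r² = (8.99×10^9)(1.71×10^-5)/(1.34)² = 8.56×10^4 N/C.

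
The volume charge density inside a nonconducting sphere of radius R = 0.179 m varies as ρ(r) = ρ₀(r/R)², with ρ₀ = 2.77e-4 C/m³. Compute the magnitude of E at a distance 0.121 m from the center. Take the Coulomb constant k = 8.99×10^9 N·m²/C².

|E| = 3.46e5 V/m

By spherical symmetry E is radial; choose a Gaussian sphere of radius r = 0.121 m (r < R).
Q_enc = ∫₀^r ρ(r')·4πr'² dr' = (4πρ₀/R²) ∫₀^r r'^4 dr' = 4πρ₀ r^5/(5·R²) = 5.636×10^-7 C.
Gauss's law: E·4πr² = Q_enc/ε₀.
E = k|Q_enc|/r² = (8.99×10^9)(5.636×10^-7)/(0.121)² = 3.46×10^5 N/C.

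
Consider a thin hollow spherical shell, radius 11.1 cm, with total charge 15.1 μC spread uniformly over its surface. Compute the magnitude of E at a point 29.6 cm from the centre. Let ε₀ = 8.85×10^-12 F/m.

By spherical symmetry E is radial; choose a Gaussian sphere of radius r = 29.6 cm (r > 11.1 cm).
The entire shell is enclosed: Q_enc = 1.51×10^-5 C.
By Gauss's law, ∮E·dA = E·4πr² = Q_enc/ε₀.
E = |Q_enc|/(4πε₀r²) = (1.51×10^-5)/(4π·8.85×10^-12·(0.296)²) = 1.55e6 N/C.

E ≈ 1.55×10^6 N/C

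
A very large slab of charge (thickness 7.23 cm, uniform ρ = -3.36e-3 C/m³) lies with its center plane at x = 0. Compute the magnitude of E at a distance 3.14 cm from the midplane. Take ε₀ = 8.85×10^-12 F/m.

|E| = 1.19×10^7 N/C

By symmetry E is perpendicular to the slab. A Gaussian pillbox from −3.14 cm to +3.14 cm (face area A) lies entirely within the slab.
Q_enc = ρ·(2x)·A and flux = 2EA, so 2EA = 2ρxA/ε₀ ⇒ E = |ρ|x/ε₀.
E = (3.36×10^-3)(0.0314)/(8.85×10^-12) = 1.19×10^7 N/C.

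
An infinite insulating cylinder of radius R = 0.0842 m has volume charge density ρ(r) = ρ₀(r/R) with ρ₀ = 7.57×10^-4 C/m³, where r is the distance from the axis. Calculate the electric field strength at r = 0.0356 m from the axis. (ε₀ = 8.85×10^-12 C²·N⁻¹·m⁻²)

Coaxial Gaussian cylinder, radius r = 0.0356 m, length L (r < R).
Integrating ρ over the cross-section to radius r: λ_enc = (2πρ₀/R) ∫₀^r r'^2 dr' = 2πρ₀ r^3/(3·R) = 8.496×10^-7 C/m.
By Gauss's law (flux through the curved wall only), E·2πrL = λ_enc L/ε₀.
E = |λ_enc|/(2πε₀r) = (8.496e-7)/(2π·8.85×10^-12·0.0356) = 4.29×10^5 N/C.

|E| ≈ 4.29×10^5 V/m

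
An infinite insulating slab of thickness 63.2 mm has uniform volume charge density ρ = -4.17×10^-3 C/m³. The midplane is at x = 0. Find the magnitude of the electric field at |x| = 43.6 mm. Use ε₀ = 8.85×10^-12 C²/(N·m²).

The point |x| = 43.6 mm lies outside the slab (half-thickness 0.0316 m). A symmetric pillbox spanning the full slab encloses Q_enc = ρ·d·A.
Flux = 2EA ⇒ E = |ρ|d/(2ε₀), independent of distance outside.
E = (4.17×10^-3)(0.0632)/(2·8.85×10^-12) = 1.49e7 N/C.

E ≈ 1.49×10^7 N/C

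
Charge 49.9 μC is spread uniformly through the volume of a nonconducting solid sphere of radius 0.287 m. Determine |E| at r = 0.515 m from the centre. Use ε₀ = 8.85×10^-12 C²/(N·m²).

E ≈ 1.69×10^6 V/m

Symmetry ⇒ E = E(r) r̂. Gaussian sphere of radius r = 0.515 m (r > R, so the entire charge is enclosed).
Q_enc = 49.9 μC = 4.99×10^-5 C.
Gauss's law: E·4πr² = Q_enc/ε₀.
E = |Q_enc|/(4πε₀r²) = (4.99e-5)/(4π·8.85×10^-12·(0.515)²) = 1.69×10^6 N/C.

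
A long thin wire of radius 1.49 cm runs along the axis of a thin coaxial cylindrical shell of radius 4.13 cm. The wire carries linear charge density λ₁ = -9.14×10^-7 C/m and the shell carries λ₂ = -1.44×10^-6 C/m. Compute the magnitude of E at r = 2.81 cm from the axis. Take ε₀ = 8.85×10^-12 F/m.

E ≈ 5.85×10^5 V/m

Choose a coaxial cylinder of radius r = 2.81 cm (arbitrary length L) as the Gaussian surface (between the conductors, 1.49 cm < r < 4.13 cm).
The shell at 4.13 cm lies outside the Gaussian surface, so λ_enc = λ₁ = -9.14e-7 C/m.
Since E is radial and uniform over the curved surface, Φ = E·2πrL = Q_enc/ε₀ = λ_enc L/ε₀.
E = |λ_enc|/(2πε₀r) = (9.14×10^-7)/(2π·8.85×10^-12·0.0281) = 5.85×10^5 N/C.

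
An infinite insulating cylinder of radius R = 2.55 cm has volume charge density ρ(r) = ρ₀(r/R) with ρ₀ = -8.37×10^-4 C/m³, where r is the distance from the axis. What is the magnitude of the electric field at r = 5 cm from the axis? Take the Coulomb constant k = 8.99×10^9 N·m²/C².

E ≈ 4.10×10^5 N/C

Coaxial Gaussian cylinder, radius r = 5 cm, length L (r > R, full charge per length enclosed).
λ_enc = 2π ∫₀^R ρ₀(r'/R)^1 r' dr' = 2πρ₀R²/3 = -1.14e-6 C/m.
Gauss's law: E·2πrL = λ_enc L/ε₀.
E = 2k|λ_enc|/r = 2(8.99×10^9)(1.14×10^-6)/(0.05) = 4.10e5 N/C.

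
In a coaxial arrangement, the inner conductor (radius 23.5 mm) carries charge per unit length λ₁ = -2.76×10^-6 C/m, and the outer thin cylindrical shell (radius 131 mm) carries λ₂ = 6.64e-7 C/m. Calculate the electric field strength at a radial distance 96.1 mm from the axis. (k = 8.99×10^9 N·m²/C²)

Coaxial Gaussian cylinder, radius r = 96.1 mm, length L (between the conductors, 23.5 mm < r < 131 mm).
The shell at 131 mm lies outside the Gaussian surface, so λ_enc = λ₁ = -2.76×10^-6 C/m.
Gauss's law: E·2πrL = λ_enc L/ε₀.
E = 2k|λ_enc|/r = 2(8.99×10^9)(2.76×10^-6)/(0.0961) = 5.16×10^5 N/C.

5.16e5 V/m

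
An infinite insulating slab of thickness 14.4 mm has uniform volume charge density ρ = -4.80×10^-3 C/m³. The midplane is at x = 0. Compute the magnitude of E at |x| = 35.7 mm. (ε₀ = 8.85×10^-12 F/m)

The point |x| = 35.7 mm lies outside the slab (half-thickness 0.0072 m). A symmetric pillbox spanning the full slab encloses Q_enc = ρ·d·A.
Flux = 2EA ⇒ E = |ρ|d/(2ε₀), independent of distance outside.
E = (4.80e-3)(0.0144)/(2·8.85×10^-12) = 3.91×10^6 N/C.

|E| = 3.91×10^6 N/C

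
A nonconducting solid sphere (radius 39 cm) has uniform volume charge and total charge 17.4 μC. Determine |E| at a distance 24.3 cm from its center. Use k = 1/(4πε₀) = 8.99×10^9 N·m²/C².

Symmetry ⇒ E = E(r) r̂. Gaussian sphere of radius r = 24.3 cm (r < R).
For a uniform sphere the enclosed fraction is (r/R)³, so Q_enc = (17.4 μC)(0.243/0.39)³ = 4.209e-6 C.
Applying ∮E·dA = Q_enc/ε₀ with Φ = E(4πr²):
E = k|Q_enc|/r² = (8.99×10^9)(4.209e-6)/(0.243)² = 6.41×10^5 N/C.

E ≈ 6.41×10^5 N/C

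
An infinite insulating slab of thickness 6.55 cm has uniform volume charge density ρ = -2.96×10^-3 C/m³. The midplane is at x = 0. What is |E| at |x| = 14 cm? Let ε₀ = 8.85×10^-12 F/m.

The point |x| = 14 cm lies outside the slab (half-thickness 0.03275 m). A symmetric pillbox spanning the full slab encloses Q_enc = ρ·d·A.
Flux = 2EA ⇒ E = |ρ|d/(2ε₀), independent of distance outside.
E = (2.96×10^-3)(0.0655)/(2·8.85×10^-12) = 1.10×10^7 N/C.

E ≈ 1.10×10^7 N/C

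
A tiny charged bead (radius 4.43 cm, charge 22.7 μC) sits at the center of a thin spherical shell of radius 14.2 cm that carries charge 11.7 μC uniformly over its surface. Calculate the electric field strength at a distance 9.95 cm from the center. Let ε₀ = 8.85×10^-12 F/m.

Symmetry ⇒ E = E(r) r̂. Gaussian sphere of radius r = 9.95 cm (between the bodies, 4.43 cm < r < 14.2 cm).
Only the inner charge is enclosed; the outer shell contributes nothing inside itself. Q_enc = 22.7 μC = 2.27×10^-5 C.
Gauss's law: E·4πr² = Q_enc/ε₀.
E = |Q_enc|/(4πε₀r²) = (2.27×10^-5)/(4π·8.85×10^-12·(0.0995)²) = 2.06e7 N/C.

E ≈ 2.06e7 N/C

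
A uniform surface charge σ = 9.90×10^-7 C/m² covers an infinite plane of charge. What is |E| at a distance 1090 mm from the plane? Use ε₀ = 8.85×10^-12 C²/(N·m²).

The symmetry is planar: E is normal to the sheet and the same magnitude on both sides. Take a pillbox straddling the sheet with end-cap area A.
Only the two end caps contribute flux: Φ = 2EA. With Q_enc = σA, Gauss's law gives E = |σ|/(2ε₀).
E = |σ|/(2ε₀) = (9.90×10^-7)/(2·8.85×10^-12) = 5.59e4 N/C.

|E| = 5.59×10^4 N/C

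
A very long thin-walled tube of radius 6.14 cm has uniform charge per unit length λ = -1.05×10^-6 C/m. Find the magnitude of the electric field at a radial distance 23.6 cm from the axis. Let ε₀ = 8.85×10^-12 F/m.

8.00×10^4 V/m

Choose a coaxial cylinder of radius r = 23.6 cm (arbitrary length L) as the Gaussian surface (r > 6.14 cm).
The full line charge is enclosed: λ_enc = -1.05e-6 C/m.
Gauss's law: E·2πrL = λ_enc L/ε₀.
E = |λ_enc|/(2πε₀r) = (1.05×10^-6)/(2π·8.85×10^-12·0.236) = 8.00×10^4 N/C.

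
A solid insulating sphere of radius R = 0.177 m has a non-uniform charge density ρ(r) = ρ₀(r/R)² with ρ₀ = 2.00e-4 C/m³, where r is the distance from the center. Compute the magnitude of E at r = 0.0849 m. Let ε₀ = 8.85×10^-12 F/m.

Take a concentric spherical Gaussian surface of radius r = 0.0849 m (r < R).
Q_enc = ∫₀^r ρ(r')·4πr'² dr' = (4πρ₀/R²) ∫₀^r r'^4 dr' = 4πρ₀ r^5/(5·R²) = 7.077×10^-8 C.
By Gauss's law, ∮E·dA = E·4πr² = Q_enc/ε₀.
E = |Q_enc|/(4πε₀r²) = (7.077e-8)/(4π·8.85×10^-12·(0.0849)²) = 8.83e4 N/C.

E ≈ 8.83×10^4 V/m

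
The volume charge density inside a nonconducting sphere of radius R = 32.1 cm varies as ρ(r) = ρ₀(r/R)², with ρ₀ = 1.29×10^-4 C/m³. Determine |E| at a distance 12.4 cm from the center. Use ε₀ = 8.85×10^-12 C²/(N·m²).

By spherical symmetry E is radial; choose a Gaussian sphere of radius r = 12.4 cm (r < R).
Q_enc = ∫₀^r ρ(r')·4πr'² dr' = (4πρ₀/R²) ∫₀^r r'^4 dr' = 4πρ₀ r^5/(5·R²) = 9.224×10^-8 C.
Since E is radial and uniform over the Gaussian sphere, Φ = E·4πr² = Q_enc/ε₀.
E = |Q_enc|/(4πε₀r²) = (9.224×10^-8)/(4π·8.85×10^-12·(0.124)²) = 5.39×10^4 N/C.

E = 5.39e4 N/C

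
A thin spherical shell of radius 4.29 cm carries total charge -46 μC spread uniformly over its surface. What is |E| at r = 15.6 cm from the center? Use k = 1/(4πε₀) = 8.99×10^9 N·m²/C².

|E| = 1.70×10^7 V/m

Take a concentric spherical Gaussian surface of radius r = 15.6 cm (r > 4.29 cm).
The entire shell is enclosed: Q_enc = -4.60e-5 C.
Applying ∮E·dA = Q_enc/ε₀ with Φ = E(4πr²):
E = k|Q_enc|/r² = (8.99×10^9)(4.60×10^-5)/(0.156)² = 1.70×10^7 N/C.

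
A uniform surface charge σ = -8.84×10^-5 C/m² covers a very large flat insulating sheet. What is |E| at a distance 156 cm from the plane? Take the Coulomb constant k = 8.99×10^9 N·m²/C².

E ≈ 4.99e6 V/m

Choose a cylindrical pillbox piercing the sheet, end faces (area A) parallel to it.
Flux Φ = 2EA and Q_enc = σA, so 2EA = σA/ε₀ ⇒ E = |σ|/(2ε₀), independent of distance.
E = 2πk|σ| = 2π(8.99×10^9)(8.84×10^-5) = 4.99×10^6 N/C.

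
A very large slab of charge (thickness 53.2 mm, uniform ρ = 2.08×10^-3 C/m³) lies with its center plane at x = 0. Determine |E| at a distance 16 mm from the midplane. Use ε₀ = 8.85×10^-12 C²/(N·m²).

By symmetry E is perpendicular to the slab. A Gaussian pillbox from −16 mm to +16 mm (face area A) lies entirely within the slab.
Q_enc = ρ·(2x)·A and flux = 2EA, so 2EA = 2ρxA/ε₀ ⇒ E = |ρ|x/ε₀.
E = (2.08e-3)(0.016)/(8.85×10^-12) = 3.76×10^6 N/C.

|E| = 3.76e6 V/m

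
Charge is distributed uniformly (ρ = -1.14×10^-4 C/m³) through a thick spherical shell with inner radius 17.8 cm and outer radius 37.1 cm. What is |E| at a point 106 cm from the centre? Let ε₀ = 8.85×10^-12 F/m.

|E| = 1.74e5 V/m

Take a concentric spherical Gaussian surface of radius r = 106 cm (r > 37.1 cm, enclosing the whole shell).
Q_enc = ρ·(4π/3)(b³ − a³) = (-1.14×10^-4)·(4π/3)·((0.371)³ − (0.178)³) = -2.169×10^-5 C.
By Gauss's law, ∮E·dA = E·4πr² = Q_enc/ε₀.
E = |Q_enc|/(4πε₀r²) = (2.169×10^-5)/(4π·8.85×10^-12·(1.06)²) = 1.74×10^5 N/C.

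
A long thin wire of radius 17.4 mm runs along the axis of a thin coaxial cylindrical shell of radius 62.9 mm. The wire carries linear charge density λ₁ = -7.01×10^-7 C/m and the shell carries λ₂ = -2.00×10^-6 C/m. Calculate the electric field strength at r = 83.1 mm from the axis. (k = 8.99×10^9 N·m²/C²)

Take a coaxial cylindrical Gaussian surface of radius r = 83.1 mm and length L (r > 62.9 mm, enclosing both).
λ_enc = λ₁ + λ₂ = (-7.01×10^-7) + (-2.00e-6) = -2.701e-6 C/m.
Applying ∮E·dA = Q_enc/ε₀ with the end caps contributing no flux:
E = 2k|λ_enc|/r = 2(8.99×10^9)(2.701×10^-6)/(0.0831) = 5.84×10^5 N/C.

5.84×10^5 V/m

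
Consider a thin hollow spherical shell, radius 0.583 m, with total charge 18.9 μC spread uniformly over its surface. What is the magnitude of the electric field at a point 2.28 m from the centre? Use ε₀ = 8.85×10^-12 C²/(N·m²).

Take a concentric spherical Gaussian surface of radius r = 2.28 m (r > 0.583 m).
The entire shell is enclosed: Q_enc = 1.89e-5 C.
Applying ∮E·dA = Q_enc/ε₀ with Φ = E(4πr²):
E = |Q_enc|/(4πε₀r²) = (1.89×10^-5)/(4π·8.85×10^-12·(2.28)²) = 3.27e4 N/C.

|E| ≈ 3.27×10^4 N/C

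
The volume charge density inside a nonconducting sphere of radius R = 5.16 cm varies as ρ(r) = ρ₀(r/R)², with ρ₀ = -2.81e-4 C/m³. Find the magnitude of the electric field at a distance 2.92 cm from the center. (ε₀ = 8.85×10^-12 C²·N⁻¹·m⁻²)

Use a concentric Gaussian sphere at r = 2.92 cm (r < R).
Integrate the density: Q_enc = 4π ∫₀^r ρ₀(r'/R)^2 r'² dr' = 4πρ₀ r^5/(5·R²) = -5.631×10^-9 C.
Since E is radial and uniform over the Gaussian sphere, Φ = E·4πr² = Q_enc/ε₀.
E = |Q_enc|/(4πε₀r²) = (5.631e-9)/(4π·8.85×10^-12·(0.0292)²) = 5.94×10^4 N/C.

|E| ≈ 5.94×10^4 N/C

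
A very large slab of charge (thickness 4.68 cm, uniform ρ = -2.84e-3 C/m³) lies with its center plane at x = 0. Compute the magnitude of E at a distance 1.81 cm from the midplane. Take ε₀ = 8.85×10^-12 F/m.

By symmetry E is perpendicular to the slab. A Gaussian pillbox from −1.81 cm to +1.81 cm (face area A) lies entirely within the slab.
Q_enc = ρ·(2x)·A and flux = 2EA, so 2EA = 2ρxA/ε₀ ⇒ E = |ρ|x/ε₀.
E = (2.84×10^-3)(0.0181)/(8.85×10^-12) = 5.81×10^6 N/C.

|E| ≈ 5.81×10^6 V/m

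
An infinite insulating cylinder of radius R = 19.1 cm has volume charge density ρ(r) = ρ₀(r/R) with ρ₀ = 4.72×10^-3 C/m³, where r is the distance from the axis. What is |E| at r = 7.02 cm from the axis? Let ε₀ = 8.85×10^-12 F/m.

E ≈ 4.59e6 N/C

Take a coaxial cylindrical Gaussian surface of radius r = 7.02 cm and length L (r < R).
Integrating ρ over the cross-section to radius r: λ_enc = (2πρ₀/R) ∫₀^r r'^2 dr' = 2πρ₀ r^3/(3·R) = 1.791e-5 C/m.
By Gauss's law (flux through the curved wall only), E·2πrL = λ_enc L/ε₀.
E = |λ_enc|/(2πε₀r) = (1.791e-5)/(2π·8.85×10^-12·0.0702) = 4.59×10^6 N/C.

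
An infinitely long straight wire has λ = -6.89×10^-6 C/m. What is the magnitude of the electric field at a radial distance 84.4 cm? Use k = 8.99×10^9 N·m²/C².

Choose a coaxial cylinder of radius r = 84.4 cm (arbitrary length L) as the Gaussian surface.
Q_enc = λL, so λ_enc = -6.89×10^-6 C/m.
Gauss's law: E·2πrL = λ_enc L/ε₀.
E = 2k|λ_enc|/r = 2(8.99×10^9)(6.89e-6)/(0.844) = 1.47×10^5 N/C.

1.47×10^5 V/m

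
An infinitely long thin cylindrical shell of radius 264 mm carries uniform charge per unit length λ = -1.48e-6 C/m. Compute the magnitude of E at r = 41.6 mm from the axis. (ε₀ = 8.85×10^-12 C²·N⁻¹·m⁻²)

E = 0

By cylindrical symmetry E is radial; use a coaxial Gaussian cylinder of radius 41.6 mm and length L (r < 264 mm, inside the shell).
All the surface charge lies outside this cylinder: Q_enc = 0, hence E = 0.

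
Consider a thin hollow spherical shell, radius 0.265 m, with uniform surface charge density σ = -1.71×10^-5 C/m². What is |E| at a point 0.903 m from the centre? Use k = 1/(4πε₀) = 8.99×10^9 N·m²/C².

Take a concentric spherical Gaussian surface of radius r = 0.903 m (r > 0.265 m).
The entire shell is enclosed: Q_enc = σ·4πR² = (-1.71×10^-5)·4π·(0.265)² = -1.509e-5 C.
Applying ∮E·dA = Q_enc/ε₀ with Φ = E(4πr²):
E = k|Q_enc|/r² = (8.99×10^9)(1.509e-5)/(0.903)² = 1.66×10^5 N/C.

E = 1.66e5 V/m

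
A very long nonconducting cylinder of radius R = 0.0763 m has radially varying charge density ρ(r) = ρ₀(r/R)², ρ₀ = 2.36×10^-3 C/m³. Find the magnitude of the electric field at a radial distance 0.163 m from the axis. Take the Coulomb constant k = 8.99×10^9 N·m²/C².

By cylindrical symmetry E is radial; use a coaxial Gaussian cylinder of radius 0.163 m and length L (r > R, full charge per length enclosed).
λ_enc = 2π ∫₀^R ρ₀(r'/R)^2 r' dr' = 2πρ₀R²/4 = 2.158×10^-5 C/m.
Gauss's law: E·2πrL = λ_enc L/ε₀.
E = 2k|λ_enc|/r = 2(8.99×10^9)(2.158e-5)/(0.163) = 2.38×10^6 N/C.

|E| ≈ 2.38×10^6 N/C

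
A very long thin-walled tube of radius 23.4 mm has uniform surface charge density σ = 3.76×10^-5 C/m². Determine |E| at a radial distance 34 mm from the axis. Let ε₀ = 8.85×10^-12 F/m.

By cylindrical symmetry E is radial; use a coaxial Gaussian cylinder of radius 34 mm and length L (r > 23.4 mm).
The whole shell is enclosed: λ_enc = σ·2πR = (3.76×10^-5)·2π·(0.0234) = 5.528×10^-6 C/m.
By Gauss's law (flux through the curved wall only), E·2πrL = λ_enc L/ε₀.
E = |λ_enc|/(2πε₀r) = (5.528×10^-6)/(2π·8.85×10^-12·0.034) = 2.92×10^6 N/C.

E = 2.92e6 N/C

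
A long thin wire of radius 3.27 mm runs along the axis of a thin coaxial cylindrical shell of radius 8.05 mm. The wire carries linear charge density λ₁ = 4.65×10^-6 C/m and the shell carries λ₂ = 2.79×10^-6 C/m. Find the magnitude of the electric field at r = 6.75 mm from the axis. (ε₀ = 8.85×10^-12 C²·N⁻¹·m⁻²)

By cylindrical symmetry E is radial; use a coaxial Gaussian cylinder of radius 6.75 mm and length L (between the conductors, 3.27 mm < r < 8.05 mm).
Only the inner wire is enclosed; the outer shell contributes nothing inside itself. λ_enc = λ₁ = 4.65×10^-6 C/m.
Applying ∮E·dA = Q_enc/ε₀ with the end caps contributing no flux:
E = |λ_enc|/(2πε₀r) = (4.65×10^-6)/(2π·8.85×10^-12·0.00675) = 1.24×10^7 N/C.

E ≈ 1.24e7 V/m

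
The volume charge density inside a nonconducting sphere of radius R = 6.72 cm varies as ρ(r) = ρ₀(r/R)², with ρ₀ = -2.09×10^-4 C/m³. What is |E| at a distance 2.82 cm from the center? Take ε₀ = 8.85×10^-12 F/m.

E ≈ 2.35×10^4 V/m

By spherical symmetry E is radial; choose a Gaussian sphere of radius r = 2.82 cm (r < R).
Q_enc = ∫₀^r ρ(r')·4πr'² dr' = (4πρ₀/R²) ∫₀^r r'^4 dr' = 4πρ₀ r^5/(5·R²) = -2.074×10^-9 C.
Gauss's law: E·4πr² = Q_enc/ε₀.
E = |Q_enc|/(4πε₀r²) = (2.074×10^-9)/(4π·8.85×10^-12·(0.0282)²) = 2.35e4 N/C.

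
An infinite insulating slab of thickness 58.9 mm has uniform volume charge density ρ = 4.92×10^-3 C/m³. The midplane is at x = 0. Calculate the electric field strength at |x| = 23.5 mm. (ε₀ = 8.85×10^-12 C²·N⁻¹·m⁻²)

E = 1.31e7 V/m

By symmetry E is perpendicular to the slab. A Gaussian pillbox from −23.5 mm to +23.5 mm (face area A) lies entirely within the slab.
Q_enc = ρ·(2x)·A and flux = 2EA, so 2EA = 2ρxA/ε₀ ⇒ E = |ρ|x/ε₀.
E = (4.92×10^-3)(0.0235)/(8.85×10^-12) = 1.31×10^7 N/C.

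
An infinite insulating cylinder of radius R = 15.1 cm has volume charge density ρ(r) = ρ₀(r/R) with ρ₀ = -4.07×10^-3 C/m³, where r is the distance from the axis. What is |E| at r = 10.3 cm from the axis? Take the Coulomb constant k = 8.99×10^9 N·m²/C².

By cylindrical symmetry E is radial; use a coaxial Gaussian cylinder of radius 10.3 cm and length L (r < R).
Integrating ρ over the cross-section to radius r: λ_enc = (2πρ₀/R) ∫₀^r r'^2 dr' = 2πρ₀ r^3/(3·R) = -6.169e-5 C/m.
Applying ∮E·dA = Q_enc/ε₀ with the end caps contributing no flux:
E = 2k|λ_enc|/r = 2(8.99×10^9)(6.169×10^-5)/(0.103) = 1.08e7 N/C.

1.08e7 N/C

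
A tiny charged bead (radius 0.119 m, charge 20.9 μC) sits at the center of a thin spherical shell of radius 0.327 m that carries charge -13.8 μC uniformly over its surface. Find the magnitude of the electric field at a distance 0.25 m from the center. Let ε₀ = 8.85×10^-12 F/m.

Symmetry ⇒ E = E(r) r̂. Gaussian sphere of radius r = 0.25 m (between the bodies, 0.119 m < r < 0.327 m).
The shell at 0.327 m lies outside the Gaussian surface, so Q_enc = 20.9 μC = 2.09e-5 C.
Gauss's law: E·4πr² = Q_enc/ε₀.
E = |Q_enc|/(4πε₀r²) = (2.09×10^-5)/(4π·8.85×10^-12·(0.25)²) = 3.01×10^6 N/C.

|E| = 3.01×10^6 N/C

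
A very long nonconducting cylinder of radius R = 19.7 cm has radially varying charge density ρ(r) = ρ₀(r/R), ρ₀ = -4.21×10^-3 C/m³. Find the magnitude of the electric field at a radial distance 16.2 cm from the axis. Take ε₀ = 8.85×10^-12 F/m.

By cylindrical symmetry E is radial; use a coaxial Gaussian cylinder of radius 16.2 cm and length L (r < R).
λ_enc = ∫₀^r ρ(r')·2πr' dr' = (2πρ₀/R)·r^3/3 = -1.903×10^-4 C/m.
Applying ∮E·dA = Q_enc/ε₀ with the end caps contributing no flux:
E = |λ_enc|/(2πε₀r) = (1.903e-4)/(2π·8.85×10^-12·0.162) = 2.11×10^7 N/C.

2.11e7 N/C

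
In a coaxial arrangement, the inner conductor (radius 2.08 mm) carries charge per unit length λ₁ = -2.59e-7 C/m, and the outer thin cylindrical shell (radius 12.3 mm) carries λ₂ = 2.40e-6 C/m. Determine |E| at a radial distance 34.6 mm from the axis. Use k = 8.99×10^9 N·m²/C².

E ≈ 1.11e6 N/C

Coaxial Gaussian cylinder, radius r = 34.6 mm, length L (r > 12.3 mm, enclosing both).
λ_enc = λ₁ + λ₂ = (-2.59×10^-7) + (2.40×10^-6) = 2.141×10^-6 C/m.
Gauss's law: E·2πrL = λ_enc L/ε₀.
E = 2k|λ_enc|/r = 2(8.99×10^9)(2.141×10^-6)/(0.0346) = 1.11×10^6 N/C.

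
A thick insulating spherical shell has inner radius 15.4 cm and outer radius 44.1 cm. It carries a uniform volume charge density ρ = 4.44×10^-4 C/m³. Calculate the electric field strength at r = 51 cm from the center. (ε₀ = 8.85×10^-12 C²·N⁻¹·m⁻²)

E = 5.28×10^6 V/m

Take a concentric spherical Gaussian surface of radius r = 51 cm (r > 44.1 cm, enclosing the whole shell).
Q_enc = ρ·(4π/3)(b³ − a³) = (4.44×10^-4)·(4π/3)·((0.441)³ − (0.154)³) = 1.527×10^-4 C.
Gauss's law: E·4πr² = Q_enc/ε₀.
E = |Q_enc|/(4πε₀r²) = (1.527×10^-4)/(4π·8.85×10^-12·(0.51)²) = 5.28e6 N/C.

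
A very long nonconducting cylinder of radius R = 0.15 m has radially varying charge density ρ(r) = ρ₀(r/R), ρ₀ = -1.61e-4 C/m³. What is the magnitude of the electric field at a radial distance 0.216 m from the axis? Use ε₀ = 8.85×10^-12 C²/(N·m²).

|E| = 6.32e5 V/m

Coaxial Gaussian cylinder, radius r = 0.216 m, length L (r > R, full charge per length enclosed).
λ_enc = 2π ∫₀^R ρ₀(r'/R)^1 r' dr' = 2πρ₀R²/3 = -7.587e-6 C/m.
Since E is radial and uniform over the curved surface, Φ = E·2πrL = Q_enc/ε₀ = λ_enc L/ε₀.
E = |λ_enc|/(2πε₀r) = (7.587×10^-6)/(2π·8.85×10^-12·0.216) = 6.32×10^5 N/C.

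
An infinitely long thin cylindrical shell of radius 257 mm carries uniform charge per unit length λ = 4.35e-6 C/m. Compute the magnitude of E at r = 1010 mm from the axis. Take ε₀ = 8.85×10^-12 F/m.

Coaxial Gaussian cylinder, radius r = 1010 mm, length L (r > 257 mm).
The full line charge is enclosed: λ_enc = 4.35×10^-6 C/m.
By Gauss's law (flux through the curved wall only), E·2πrL = λ_enc L/ε₀.
E = |λ_enc|/(2πε₀r) = (4.35e-6)/(2π·8.85×10^-12·1.01) = 7.75×10^4 N/C.

|E| = 7.75×10^4 N/C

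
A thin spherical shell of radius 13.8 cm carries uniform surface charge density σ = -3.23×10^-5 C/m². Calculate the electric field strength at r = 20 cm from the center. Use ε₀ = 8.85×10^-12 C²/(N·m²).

|E| ≈ 1.74×10^6 N/C

By spherical symmetry E is radial; choose a Gaussian sphere of radius r = 20 cm (r > 13.8 cm).
The entire shell is enclosed: Q_enc = σ·4πR² = (-3.23e-5)·4π·(0.138)² = -7.73×10^-6 C.
Since E is radial and uniform over the Gaussian sphere, Φ = E·4πr² = Q_enc/ε₀.
E = |Q_enc|/(4πε₀r²) = (7.73×10^-6)/(4π·8.85×10^-12·(0.2)²) = 1.74e6 N/C.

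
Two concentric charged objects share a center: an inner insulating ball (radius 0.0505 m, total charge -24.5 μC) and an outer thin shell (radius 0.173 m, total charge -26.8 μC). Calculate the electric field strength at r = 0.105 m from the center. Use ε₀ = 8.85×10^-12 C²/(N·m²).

By spherical symmetry E is radial; choose a Gaussian sphere of radius r = 0.105 m (between the bodies, 0.0505 m < r < 0.173 m).
Only the inner charge is enclosed; the outer shell contributes nothing inside itself. Q_enc = -24.5 μC = -2.45×10^-5 C.
Applying ∮E·dA = Q_enc/ε₀ with Φ = E(4πr²):
E = |Q_enc|/(4πε₀r²) = (2.45e-5)/(4π·8.85×10^-12·(0.105)²) = 2.00×10^7 N/C.

E = 2.00×10^7 N/C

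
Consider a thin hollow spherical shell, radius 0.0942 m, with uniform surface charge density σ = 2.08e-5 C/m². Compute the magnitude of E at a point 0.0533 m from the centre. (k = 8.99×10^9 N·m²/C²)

E = 0 (no enclosed charge)

Use a concentric Gaussian sphere at r = 0.0533 m (inside the shell, r < 0.0942 m).
All the charge is outside the Gaussian surface: Q_enc = 0, hence E = 0 everywhere inside the shell.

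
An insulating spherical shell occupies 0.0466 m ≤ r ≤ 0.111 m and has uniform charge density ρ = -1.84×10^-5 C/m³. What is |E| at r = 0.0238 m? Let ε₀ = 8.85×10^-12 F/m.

Use a concentric Gaussian sphere at r = 0.0238 m (r < 0.0466 m, inside the empty cavity).
No charge is enclosed, so by Gauss's law E·4πr² = 0 ⇒ E = 0.

|E| = 0 N/C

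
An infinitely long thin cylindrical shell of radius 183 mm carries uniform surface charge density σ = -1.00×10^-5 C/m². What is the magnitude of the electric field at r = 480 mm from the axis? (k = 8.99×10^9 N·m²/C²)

E ≈ 4.31e5 V/m

Take a coaxial cylindrical Gaussian surface of radius r = 480 mm and length L (r > 183 mm).
The whole shell is enclosed: λ_enc = σ·2πR = (-1.00e-5)·2π·(0.183) = -1.15e-5 C/m.
By Gauss's law (flux through the curved wall only), E·2πrL = λ_enc L/ε₀.
E = 2k|λ_enc|/r = 2(8.99×10^9)(1.15×10^-5)/(0.48) = 4.31×10^5 N/C.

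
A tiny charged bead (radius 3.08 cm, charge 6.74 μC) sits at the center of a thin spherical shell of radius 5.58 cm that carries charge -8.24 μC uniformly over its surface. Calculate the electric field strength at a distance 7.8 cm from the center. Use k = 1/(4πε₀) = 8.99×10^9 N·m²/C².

By spherical symmetry E is radial; choose a Gaussian sphere of radius r = 7.8 cm (r > 5.58 cm, enclosing both).
Q_enc = (6.74 μC) + (-8.24 μC) = -1.50e-6 C.
Since E is radial and uniform over the Gaussian sphere, Φ = E·4πr² = Q_enc/ε₀.
E = k|Q_enc|/r² = (8.99×10^9)(1.50e-6)/(0.078)² = 2.22e6 N/C.

E ≈ 2.22×10^6 N/C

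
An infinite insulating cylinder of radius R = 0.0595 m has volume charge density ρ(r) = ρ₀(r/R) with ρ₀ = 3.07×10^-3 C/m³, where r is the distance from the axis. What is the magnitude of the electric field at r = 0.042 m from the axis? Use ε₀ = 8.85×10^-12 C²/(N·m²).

Take a coaxial cylindrical Gaussian surface of radius r = 0.042 m and length L (r < R).
λ_enc = ∫₀^r ρ(r')·2πr' dr' = (2πρ₀/R)·r^3/3 = 8.006×10^-6 C/m.
By Gauss's law (flux through the curved wall only), E·2πrL = λ_enc L/ε₀.
E = |λ_enc|/(2πε₀r) = (8.006×10^-6)/(2π·8.85×10^-12·0.042) = 3.43×10^6 N/C.

|E| ≈ 3.43×10^6 V/m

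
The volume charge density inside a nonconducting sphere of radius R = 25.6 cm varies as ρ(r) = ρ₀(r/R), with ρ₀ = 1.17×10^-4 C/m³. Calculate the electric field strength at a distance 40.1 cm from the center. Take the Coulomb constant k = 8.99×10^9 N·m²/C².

|E| ≈ 3.45×10^5 N/C

Take a concentric spherical Gaussian surface of radius r = 40.1 cm (r > R, all charge enclosed).
Q_enc = 4π ∫₀^R ρ₀(r'/R)^1 r'² dr' = 4πρ₀R³/4 = 6.167e-6 C.
By Gauss's law, ∮E·dA = E·4πr² = Q_enc/ε₀.
E = k|Q_enc|/r² = (8.99×10^9)(6.167×10^-6)/(0.401)² = 3.45×10^5 N/C.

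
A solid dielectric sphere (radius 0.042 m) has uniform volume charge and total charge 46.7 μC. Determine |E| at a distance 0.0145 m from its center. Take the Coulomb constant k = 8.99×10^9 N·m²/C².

Take a concentric spherical Gaussian surface of radius r = 0.0145 m (r < R).
For a uniform sphere the enclosed fraction is (r/R)³, so Q_enc = (46.7 μC)(0.0145/0.042)³ = 1.922×10^-6 C.
Applying ∮E·dA = Q_enc/ε₀ with Φ = E(4πr²):
E = k|Q_enc|/r² = (8.99×10^9)(1.922×10^-6)/(0.0145)² = 8.22×10^7 N/C.

E ≈ 8.22×10^7 N/C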